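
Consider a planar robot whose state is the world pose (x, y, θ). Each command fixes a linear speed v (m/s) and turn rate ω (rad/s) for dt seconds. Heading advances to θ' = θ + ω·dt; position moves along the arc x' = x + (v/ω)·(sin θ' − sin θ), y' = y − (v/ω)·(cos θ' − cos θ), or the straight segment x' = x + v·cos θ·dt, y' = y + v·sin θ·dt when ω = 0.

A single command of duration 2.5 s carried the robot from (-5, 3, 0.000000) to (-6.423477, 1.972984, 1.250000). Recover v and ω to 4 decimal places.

v = -0.7500, ω = 0.5000

Δθ = 1.250000 − 0.000000 = 1.250000
ω = Δθ/dt = 1.250000/2.5 = 0.5000
R = Δx/(sin θ' − sin θ) = -1.5000
v = R·ω = -1.5000·0.5000 = -0.7500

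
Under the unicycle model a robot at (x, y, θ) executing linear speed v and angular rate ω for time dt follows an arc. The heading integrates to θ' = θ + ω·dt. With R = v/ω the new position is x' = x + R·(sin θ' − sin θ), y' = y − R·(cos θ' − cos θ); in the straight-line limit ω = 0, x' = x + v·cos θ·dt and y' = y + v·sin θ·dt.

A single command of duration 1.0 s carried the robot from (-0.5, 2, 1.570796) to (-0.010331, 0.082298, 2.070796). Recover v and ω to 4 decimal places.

v = -2.0000, ω = 0.5000

Δθ = 2.070796 − 1.570796 = 0.500000
ω = Δθ/dt = 0.500000/1.0 = 0.5000
R = −Δy/(cos θ' − cos θ) = -4.0000
v = R·ω = -4.0000·0.5000 = -2.0000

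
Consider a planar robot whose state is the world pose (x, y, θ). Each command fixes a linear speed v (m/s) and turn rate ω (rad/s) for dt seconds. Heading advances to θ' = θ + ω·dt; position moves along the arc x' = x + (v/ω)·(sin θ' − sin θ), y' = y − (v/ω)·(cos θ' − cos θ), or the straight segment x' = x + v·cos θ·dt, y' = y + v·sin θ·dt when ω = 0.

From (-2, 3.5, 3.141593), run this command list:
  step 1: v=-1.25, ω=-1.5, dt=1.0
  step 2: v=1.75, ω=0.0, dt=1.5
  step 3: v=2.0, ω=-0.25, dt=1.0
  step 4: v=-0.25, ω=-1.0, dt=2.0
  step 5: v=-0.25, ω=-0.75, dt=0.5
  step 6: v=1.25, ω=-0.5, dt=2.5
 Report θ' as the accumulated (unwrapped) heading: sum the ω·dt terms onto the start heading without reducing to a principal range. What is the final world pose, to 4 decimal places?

(-1.8322, 4.3407, -2.2334)

step 1: θ'=1.6416 (R=0.8333) → pose (-1.1688, 2.7256, 1.6416)
step 2: θ'=1.6416 (straight) → pose (-1.3544, 5.3440, 1.6416)
step 3: θ'=1.3916 (R=-8.0000) → pose (-1.2464, 7.3359, 1.3916)
step 4: θ'=-0.6084 (R=0.2500) → pose (-1.6353, 7.1753, -0.6084)
step 5: θ'=-0.9834 (R=0.3333) → pose (-1.7222, 7.2641, -0.9834)
step 6: θ'=-2.2334 (R=-2.5000) → pose (-1.8322, 4.3407, -2.2334)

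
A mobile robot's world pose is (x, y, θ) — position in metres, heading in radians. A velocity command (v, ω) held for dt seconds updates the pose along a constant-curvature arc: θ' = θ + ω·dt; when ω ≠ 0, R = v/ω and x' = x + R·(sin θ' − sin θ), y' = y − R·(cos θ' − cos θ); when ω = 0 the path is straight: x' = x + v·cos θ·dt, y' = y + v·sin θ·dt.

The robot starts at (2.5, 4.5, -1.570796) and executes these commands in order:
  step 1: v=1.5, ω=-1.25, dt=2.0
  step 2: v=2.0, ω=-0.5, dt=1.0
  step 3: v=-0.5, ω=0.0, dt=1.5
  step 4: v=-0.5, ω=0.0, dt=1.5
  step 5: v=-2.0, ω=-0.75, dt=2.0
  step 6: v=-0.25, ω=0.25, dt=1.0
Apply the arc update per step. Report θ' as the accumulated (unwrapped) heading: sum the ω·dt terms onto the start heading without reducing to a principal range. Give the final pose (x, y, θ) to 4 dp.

(-2.5182, 1.0606, -5.8208)

step 1: θ'=-4.0708 (R=-1.2000) → pose (0.3386, 3.7818, -4.0708)
step 2: θ'=-4.5708 (R=-4.0000) → pose (-0.4168, 5.6112, -4.5708)
step 3: θ'=-4.5708 (straight) → pose (-0.3109, 4.8687, -4.5708)
step 4: θ'=-4.5708 (straight) → pose (-0.2051, 4.1263, -4.5708)
step 5: θ'=-6.0708 (R=2.6667) → pose (-2.2829, 1.1432, -6.0708)
step 6: θ'=-5.8208 (R=-1.0000) → pose (-2.5182, 1.0606, -5.8208)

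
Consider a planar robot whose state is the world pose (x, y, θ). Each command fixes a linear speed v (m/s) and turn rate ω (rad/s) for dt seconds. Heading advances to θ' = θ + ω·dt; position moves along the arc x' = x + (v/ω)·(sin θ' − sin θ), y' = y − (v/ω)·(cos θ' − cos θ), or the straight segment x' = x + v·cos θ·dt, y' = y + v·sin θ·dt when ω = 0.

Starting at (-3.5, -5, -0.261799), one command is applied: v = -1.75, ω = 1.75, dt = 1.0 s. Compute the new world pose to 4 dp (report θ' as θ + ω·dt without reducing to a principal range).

(-4.7554, -5.8834, 1.4882)

θ' = -0.2618 + 1.75·1.0 = 1.4882
R = v/ω = -1.75/1.75 = -1.0000
x' = -3.5 + -1.0000·(sin 1.4882 − sin -0.2618) = -4.7554
y' = -5 − -1.0000·(cos 1.4882 − cos -0.2618) = -5.8834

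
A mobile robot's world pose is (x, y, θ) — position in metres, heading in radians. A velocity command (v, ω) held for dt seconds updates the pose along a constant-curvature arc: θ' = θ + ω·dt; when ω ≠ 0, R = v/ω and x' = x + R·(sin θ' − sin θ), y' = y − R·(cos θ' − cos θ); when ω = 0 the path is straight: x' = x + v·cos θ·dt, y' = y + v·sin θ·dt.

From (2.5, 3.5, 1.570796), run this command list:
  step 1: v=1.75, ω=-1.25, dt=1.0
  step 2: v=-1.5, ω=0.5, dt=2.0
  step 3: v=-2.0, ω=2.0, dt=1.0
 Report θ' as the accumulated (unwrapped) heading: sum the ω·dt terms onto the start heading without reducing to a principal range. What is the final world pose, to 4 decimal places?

(2.6449, 1.4924, 3.3208)

step 1: θ'=0.3208 (R=-1.4000) → pose (3.4585, 4.8286, 0.3208)
step 2: θ'=1.3208 (R=-3.0000) → pose (1.4978, 2.7238, 1.3208)
step 3: θ'=3.3208 (R=-1.0000) → pose (2.6449, 1.4924, 3.3208)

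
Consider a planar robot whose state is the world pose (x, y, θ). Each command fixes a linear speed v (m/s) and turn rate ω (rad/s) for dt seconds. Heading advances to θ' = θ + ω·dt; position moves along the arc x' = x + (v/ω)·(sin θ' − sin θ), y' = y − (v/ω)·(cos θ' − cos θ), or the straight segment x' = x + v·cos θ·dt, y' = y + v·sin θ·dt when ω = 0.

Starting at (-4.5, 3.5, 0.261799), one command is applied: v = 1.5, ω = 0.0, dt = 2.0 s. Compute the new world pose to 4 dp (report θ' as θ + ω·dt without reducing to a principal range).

θ' = 0.2618 + 0.0·2.0 = 0.2618
ω = 0 → straight: x' = -4.5 + 1.5·cos(0.2618)·2.0 = -1.6022
y' = 3.5 + 1.5·sin(0.2618)·2.0 = 4.2765

(-1.6022, 4.2765, 0.2618)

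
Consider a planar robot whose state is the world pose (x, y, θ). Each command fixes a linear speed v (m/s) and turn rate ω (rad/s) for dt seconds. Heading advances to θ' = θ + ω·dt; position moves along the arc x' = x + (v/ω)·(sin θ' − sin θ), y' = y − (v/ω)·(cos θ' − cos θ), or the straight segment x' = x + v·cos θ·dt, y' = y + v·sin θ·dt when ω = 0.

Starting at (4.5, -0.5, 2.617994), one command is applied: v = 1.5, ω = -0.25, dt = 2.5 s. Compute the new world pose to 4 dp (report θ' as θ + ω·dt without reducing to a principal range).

(2.0269, 2.2376, 1.9930)

θ' = 2.6180 + -0.25·2.5 = 1.9930
R = v/ω = 1.5/-0.25 = -6.0000
x' = 4.5 + -6.0000·(sin 1.9930 − sin 2.6180) = 2.0269
y' = -0.5 − -6.0000·(cos 1.9930 − cos 2.6180) = 2.2376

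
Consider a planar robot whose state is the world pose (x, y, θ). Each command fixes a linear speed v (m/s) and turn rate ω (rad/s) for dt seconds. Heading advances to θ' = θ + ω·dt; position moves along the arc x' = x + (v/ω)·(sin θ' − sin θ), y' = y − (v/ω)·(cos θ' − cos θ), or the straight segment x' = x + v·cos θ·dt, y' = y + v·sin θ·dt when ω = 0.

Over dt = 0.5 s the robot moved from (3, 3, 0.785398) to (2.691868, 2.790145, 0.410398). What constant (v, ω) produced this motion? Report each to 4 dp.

v = -0.7500, ω = -0.7500

Δθ = 0.410398 − 0.785398 = -0.375000
ω = Δθ/dt = -0.375000/0.5 = -0.7500
R = Δx/(sin θ' − sin θ) = 1.0000
v = R·ω = 1.0000·-0.7500 = -0.7500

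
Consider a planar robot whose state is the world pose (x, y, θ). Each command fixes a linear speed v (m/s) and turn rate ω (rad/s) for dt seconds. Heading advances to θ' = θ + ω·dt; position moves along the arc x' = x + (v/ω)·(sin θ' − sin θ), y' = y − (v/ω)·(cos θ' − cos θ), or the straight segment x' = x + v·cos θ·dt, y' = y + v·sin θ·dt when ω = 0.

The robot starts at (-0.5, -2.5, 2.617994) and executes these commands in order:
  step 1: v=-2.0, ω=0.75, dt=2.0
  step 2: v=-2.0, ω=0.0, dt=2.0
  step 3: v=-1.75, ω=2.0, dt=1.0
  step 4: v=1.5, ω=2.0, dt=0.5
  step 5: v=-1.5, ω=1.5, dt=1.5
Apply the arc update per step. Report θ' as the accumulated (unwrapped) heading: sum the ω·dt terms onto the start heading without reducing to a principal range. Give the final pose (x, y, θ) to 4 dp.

(6.0652, 1.5497, 9.3680)

step 1: θ'=4.1180 (R=-2.6667) → pose (3.0426, -1.6840, 4.1180)
step 2: θ'=4.1180 (straight) → pose (5.2827, 1.6300, 4.1180)
step 3: θ'=6.1180 (R=-0.8750) → pose (4.7016, 2.9831, 6.1180)
step 4: θ'=7.1180 (R=0.7500) → pose (5.3808, 3.2194, 7.1180)
step 5: θ'=9.3680 (R=-1.0000) → pose (6.0652, 1.5497, 9.3680)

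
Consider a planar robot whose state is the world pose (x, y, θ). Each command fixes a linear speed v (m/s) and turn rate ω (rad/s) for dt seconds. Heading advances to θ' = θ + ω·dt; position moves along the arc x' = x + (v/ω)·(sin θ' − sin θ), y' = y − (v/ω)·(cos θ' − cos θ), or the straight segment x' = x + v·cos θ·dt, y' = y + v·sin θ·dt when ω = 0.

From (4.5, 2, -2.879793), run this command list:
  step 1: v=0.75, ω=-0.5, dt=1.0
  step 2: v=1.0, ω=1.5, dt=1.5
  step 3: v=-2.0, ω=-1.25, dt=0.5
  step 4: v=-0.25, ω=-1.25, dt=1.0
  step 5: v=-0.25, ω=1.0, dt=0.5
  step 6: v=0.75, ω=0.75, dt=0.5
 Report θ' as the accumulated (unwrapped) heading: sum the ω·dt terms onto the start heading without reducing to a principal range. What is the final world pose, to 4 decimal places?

(2.9023, 1.9691, -2.1298)

step 1: θ'=-3.3798 (R=-1.5000) → pose (3.7578, 1.9912, -3.3798)
step 2: θ'=-1.1298 (R=0.6667) → pose (2.9977, 1.0588, -1.1298)
step 3: θ'=-1.7548 (R=1.6000) → pose (2.8716, 2.0345, -1.7548)
step 4: θ'=-3.0048 (R=0.2000) → pose (3.0409, 2.1961, -3.0048)
step 5: θ'=-2.5048 (R=-0.2500) → pose (3.1555, 2.2427, -2.5048)
step 6: θ'=-2.1298 (R=1.0000) → pose (2.9023, 1.9691, -2.1298)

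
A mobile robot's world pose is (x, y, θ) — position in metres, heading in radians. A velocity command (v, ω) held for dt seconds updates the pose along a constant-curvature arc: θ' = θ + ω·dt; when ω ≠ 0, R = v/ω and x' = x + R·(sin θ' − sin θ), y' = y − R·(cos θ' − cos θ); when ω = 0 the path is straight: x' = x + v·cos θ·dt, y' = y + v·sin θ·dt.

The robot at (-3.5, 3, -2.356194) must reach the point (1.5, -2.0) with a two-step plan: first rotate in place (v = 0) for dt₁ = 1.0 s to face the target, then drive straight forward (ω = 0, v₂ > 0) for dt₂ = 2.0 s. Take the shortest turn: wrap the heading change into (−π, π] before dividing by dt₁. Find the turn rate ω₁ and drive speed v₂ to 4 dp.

heading to target = atan2(-2−3, 1.5−-3.5) = -0.7854
Δθ = wrap(-0.7854 − -2.3562) = 1.5708; ω₁ = Δθ/dt₁ = 1.5708
distance = √((1.5−-3.5)² + (-2−3)²) = 7.0711; v₂ = distance/dt₂ = 3.5355

ω₁ = 1.5708, v₂ = 3.5355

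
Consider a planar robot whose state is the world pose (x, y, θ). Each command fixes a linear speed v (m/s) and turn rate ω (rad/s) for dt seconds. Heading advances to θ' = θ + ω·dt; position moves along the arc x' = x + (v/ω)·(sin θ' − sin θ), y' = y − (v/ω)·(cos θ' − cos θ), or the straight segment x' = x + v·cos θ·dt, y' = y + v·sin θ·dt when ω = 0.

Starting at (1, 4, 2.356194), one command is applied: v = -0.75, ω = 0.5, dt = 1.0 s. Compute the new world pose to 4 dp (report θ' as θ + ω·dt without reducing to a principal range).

(1.6384, 3.6213, 2.8562)

θ' = 2.3562 + 0.5·1.0 = 2.8562
R = v/ω = -0.75/0.5 = -1.5000
x' = 1 + -1.5000·(sin 2.8562 − sin 2.3562) = 1.6384
y' = 4 − -1.5000·(cos 2.8562 − cos 2.3562) = 3.6213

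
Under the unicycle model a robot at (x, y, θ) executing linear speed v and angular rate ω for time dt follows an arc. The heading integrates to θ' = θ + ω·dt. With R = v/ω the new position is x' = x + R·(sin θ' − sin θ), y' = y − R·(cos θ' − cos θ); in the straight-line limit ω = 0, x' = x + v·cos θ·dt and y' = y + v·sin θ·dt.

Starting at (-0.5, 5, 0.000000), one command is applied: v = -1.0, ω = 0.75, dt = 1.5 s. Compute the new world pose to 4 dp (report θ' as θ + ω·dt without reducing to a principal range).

(-1.7030, 4.2416, 1.1250)

θ' = 0.0000 + 0.75·1.5 = 1.1250
R = v/ω = -1.0/0.75 = -1.3333
x' = -0.5 + -1.3333·(sin 1.1250 − sin 0.0000) = -1.7030
y' = 5 − -1.3333·(cos 1.1250 − cos 0.0000) = 4.2416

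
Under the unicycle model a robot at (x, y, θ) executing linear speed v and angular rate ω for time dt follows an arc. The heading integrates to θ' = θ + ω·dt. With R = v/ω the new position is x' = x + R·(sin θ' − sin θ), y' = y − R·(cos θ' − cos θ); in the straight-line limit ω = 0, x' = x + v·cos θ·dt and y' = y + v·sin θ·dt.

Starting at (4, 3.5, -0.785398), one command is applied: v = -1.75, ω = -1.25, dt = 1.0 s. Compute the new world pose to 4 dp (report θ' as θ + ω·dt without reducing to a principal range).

(3.7383, 5.1172, -2.0354)

θ' = -0.7854 + -1.25·1.0 = -2.0354
R = v/ω = -1.75/-1.25 = 1.4000
x' = 4 + 1.4000·(sin -2.0354 − sin -0.7854) = 3.7383
y' = 3.5 − 1.4000·(cos -2.0354 − cos -0.7854) = 5.1172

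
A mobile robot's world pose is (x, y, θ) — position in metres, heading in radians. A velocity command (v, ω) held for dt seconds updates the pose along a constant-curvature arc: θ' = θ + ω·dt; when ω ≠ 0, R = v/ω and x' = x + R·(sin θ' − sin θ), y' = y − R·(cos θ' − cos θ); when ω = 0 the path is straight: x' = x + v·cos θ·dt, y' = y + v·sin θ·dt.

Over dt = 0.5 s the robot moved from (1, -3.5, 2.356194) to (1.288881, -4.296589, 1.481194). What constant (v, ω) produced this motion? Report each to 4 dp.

v = -1.7500, ω = -1.7500

Δθ = 1.481194 − 2.356194 = -0.875000
ω = Δθ/dt = -0.875000/0.5 = -1.7500
R = −Δy/(cos θ' − cos θ) = 1.0000
v = R·ω = 1.0000·-1.7500 = -1.7500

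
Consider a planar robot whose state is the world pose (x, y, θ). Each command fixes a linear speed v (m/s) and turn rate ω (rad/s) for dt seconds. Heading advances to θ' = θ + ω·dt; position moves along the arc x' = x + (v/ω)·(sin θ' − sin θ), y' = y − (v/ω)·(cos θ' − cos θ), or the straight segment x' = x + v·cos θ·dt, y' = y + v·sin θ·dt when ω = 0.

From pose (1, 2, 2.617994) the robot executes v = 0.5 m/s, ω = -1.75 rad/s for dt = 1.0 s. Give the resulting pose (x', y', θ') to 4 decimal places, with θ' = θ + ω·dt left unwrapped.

θ' = 2.6180 + -1.75·1.0 = 0.8680
R = v/ω = 0.5/-1.75 = -0.2857
x' = 1 + -0.2857·(sin 0.8680 − sin 2.6180) = 0.9248
y' = 2 − -0.2857·(cos 0.8680 − cos 2.6180) = 2.4321

(0.9248, 2.4321, 0.8680)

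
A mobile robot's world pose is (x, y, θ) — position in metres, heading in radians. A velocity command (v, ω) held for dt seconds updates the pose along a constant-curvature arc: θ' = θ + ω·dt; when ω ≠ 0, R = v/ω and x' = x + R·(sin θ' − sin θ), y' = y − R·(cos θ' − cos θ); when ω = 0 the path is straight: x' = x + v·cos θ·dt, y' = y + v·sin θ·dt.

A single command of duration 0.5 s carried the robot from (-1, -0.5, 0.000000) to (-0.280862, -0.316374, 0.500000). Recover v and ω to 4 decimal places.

v = 1.5000, ω = 1.0000

Δθ = 0.500000 − 0.000000 = 0.500000
ω = Δθ/dt = 0.500000/0.5 = 1.0000
R = Δx/(sin θ' − sin θ) = 1.5000
v = R·ω = 1.5000·1.0000 = 1.5000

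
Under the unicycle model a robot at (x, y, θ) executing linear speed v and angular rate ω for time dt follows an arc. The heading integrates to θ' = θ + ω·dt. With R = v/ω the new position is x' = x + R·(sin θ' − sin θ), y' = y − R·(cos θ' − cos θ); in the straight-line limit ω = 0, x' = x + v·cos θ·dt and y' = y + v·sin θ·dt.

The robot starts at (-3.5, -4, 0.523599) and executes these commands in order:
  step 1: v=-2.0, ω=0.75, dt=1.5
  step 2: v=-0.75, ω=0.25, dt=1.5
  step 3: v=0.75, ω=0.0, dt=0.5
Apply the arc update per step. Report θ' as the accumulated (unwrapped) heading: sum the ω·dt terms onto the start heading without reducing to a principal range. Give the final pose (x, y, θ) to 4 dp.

step 1: θ'=1.6486 (R=-2.6667) → pose (-4.8253, -6.5167, 1.6486)
step 2: θ'=2.0236 (R=-3.0000) → pose (-4.5320, -7.5960, 2.0236)
step 3: θ'=2.0236 (straight) → pose (-4.6961, -7.2587, 2.0236)

(-4.6961, -7.2587, 2.0236)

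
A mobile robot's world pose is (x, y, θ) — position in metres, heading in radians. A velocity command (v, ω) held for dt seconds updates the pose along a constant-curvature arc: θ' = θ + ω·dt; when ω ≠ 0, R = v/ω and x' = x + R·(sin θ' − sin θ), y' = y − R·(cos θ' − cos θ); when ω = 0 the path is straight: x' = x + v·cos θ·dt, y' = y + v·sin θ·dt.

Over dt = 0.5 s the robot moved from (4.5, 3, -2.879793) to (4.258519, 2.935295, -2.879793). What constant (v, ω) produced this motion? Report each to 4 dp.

Δθ = -2.879793 − -2.879793 = 0.000000
ω = Δθ/dt = 0.000000/0.5 = 0.0000
ω = 0 → v = (Δx·cos θ + Δy·sin θ)/dt = 0.5000

v = 0.5000, ω = 0.0000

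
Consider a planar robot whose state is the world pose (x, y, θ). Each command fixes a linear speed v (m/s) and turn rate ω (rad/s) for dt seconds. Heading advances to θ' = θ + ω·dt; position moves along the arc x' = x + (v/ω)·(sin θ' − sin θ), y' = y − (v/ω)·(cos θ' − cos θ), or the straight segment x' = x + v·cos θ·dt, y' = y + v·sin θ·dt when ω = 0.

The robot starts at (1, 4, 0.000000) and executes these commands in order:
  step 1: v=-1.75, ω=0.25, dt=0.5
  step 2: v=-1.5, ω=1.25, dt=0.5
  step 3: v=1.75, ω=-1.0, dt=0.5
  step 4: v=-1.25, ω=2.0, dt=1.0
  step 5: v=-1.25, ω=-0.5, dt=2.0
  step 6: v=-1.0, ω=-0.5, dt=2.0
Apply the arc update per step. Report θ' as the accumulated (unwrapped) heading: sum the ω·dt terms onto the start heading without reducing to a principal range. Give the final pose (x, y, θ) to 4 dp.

step 1: θ'=0.1250 (R=-7.0000) → pose (0.1273, 3.9454, 0.1250)
step 2: θ'=0.7500 (R=-1.2000) → pose (-0.5411, 3.6328, 0.7500)
step 3: θ'=0.2500 (R=-1.7500) → pose (0.2188, 4.0479, 0.2500)
step 4: θ'=2.2500 (R=-0.6250) → pose (-0.1128, 3.0497, 2.2500)
step 5: θ'=1.2500 (R=2.5000) → pose (0.3144, 0.6910, 1.2500)
step 6: θ'=0.2500 (R=2.0000) → pose (-1.0887, -0.6162, 0.2500)

(-1.0887, -0.6162, 0.2500)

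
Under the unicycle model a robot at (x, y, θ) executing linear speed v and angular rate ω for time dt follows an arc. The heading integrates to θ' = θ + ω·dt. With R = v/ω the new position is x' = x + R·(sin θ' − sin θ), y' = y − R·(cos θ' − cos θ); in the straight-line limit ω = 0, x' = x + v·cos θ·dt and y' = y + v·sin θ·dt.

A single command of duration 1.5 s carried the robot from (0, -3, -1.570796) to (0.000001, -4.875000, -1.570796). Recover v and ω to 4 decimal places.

Δθ = -1.570796 − -1.570796 = 0.000000
ω = Δθ/dt = 0.000000/1.5 = 0.0000
ω = 0 → v = (Δx·cos θ + Δy·sin θ)/dt = 1.2500

v = 1.2500, ω = 0.0000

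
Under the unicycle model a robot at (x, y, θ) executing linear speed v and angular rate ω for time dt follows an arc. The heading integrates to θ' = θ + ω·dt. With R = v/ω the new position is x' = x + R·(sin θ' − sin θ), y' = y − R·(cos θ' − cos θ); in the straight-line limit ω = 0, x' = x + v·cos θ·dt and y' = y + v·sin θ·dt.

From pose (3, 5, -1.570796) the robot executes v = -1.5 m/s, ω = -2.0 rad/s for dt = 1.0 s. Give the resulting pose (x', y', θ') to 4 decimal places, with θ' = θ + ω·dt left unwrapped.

θ' = -1.5708 + -2.0·1.0 = -3.5708
R = v/ω = -1.5/-2.0 = 0.7500
x' = 3 + 0.7500·(sin -3.5708 − sin -1.5708) = 4.0621
y' = 5 − 0.7500·(cos -3.5708 − cos -1.5708) = 5.6820

(4.0621, 5.6820, -3.5708)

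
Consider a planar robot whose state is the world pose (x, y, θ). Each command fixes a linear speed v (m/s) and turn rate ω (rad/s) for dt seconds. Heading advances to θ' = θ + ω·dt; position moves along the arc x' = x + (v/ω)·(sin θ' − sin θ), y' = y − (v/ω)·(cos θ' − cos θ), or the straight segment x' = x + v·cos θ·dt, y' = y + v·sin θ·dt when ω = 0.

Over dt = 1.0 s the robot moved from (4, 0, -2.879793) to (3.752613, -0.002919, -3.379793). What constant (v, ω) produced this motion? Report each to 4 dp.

v = 0.2500, ω = -0.5000

Δθ = -3.379793 − -2.879793 = -0.500000
ω = Δθ/dt = -0.500000/1.0 = -0.5000
R = Δx/(sin θ' − sin θ) = -0.5000
v = R·ω = -0.5000·-0.5000 = 0.2500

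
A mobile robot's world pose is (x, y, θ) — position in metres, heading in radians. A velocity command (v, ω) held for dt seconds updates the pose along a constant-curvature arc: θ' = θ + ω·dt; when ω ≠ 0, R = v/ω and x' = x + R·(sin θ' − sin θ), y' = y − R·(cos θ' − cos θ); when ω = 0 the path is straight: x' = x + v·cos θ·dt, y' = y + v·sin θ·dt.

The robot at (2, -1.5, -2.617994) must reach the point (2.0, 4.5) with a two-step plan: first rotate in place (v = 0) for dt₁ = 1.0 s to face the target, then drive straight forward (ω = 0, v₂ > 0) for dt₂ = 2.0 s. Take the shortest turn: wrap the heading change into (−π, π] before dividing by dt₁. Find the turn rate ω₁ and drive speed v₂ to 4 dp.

ω₁ = -2.0944, v₂ = 3.0000

heading to target = atan2(4.5−-1.5, 2−2) = 1.5708
Δθ = wrap(1.5708 − -2.6180) = -2.0944; ω₁ = Δθ/dt₁ = -2.0944
distance = √((2−2)² + (4.5−-1.5)²) = 6.0000; v₂ = distance/dt₂ = 3.0000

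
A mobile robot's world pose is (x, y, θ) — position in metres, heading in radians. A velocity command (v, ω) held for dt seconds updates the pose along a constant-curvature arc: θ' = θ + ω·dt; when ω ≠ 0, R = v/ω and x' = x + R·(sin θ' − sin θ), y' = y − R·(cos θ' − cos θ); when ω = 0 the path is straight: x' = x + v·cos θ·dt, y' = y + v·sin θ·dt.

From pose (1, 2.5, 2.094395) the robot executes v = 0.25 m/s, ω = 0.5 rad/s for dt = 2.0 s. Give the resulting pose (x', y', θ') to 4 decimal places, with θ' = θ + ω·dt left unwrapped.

(0.5906, 2.7494, 3.0944)

θ' = 2.0944 + 0.5·2.0 = 3.0944
R = v/ω = 0.25/0.5 = 0.5000
x' = 1 + 0.5000·(sin 3.0944 − sin 2.0944) = 0.5906
y' = 2.5 − 0.5000·(cos 3.0944 − cos 2.0944) = 2.7494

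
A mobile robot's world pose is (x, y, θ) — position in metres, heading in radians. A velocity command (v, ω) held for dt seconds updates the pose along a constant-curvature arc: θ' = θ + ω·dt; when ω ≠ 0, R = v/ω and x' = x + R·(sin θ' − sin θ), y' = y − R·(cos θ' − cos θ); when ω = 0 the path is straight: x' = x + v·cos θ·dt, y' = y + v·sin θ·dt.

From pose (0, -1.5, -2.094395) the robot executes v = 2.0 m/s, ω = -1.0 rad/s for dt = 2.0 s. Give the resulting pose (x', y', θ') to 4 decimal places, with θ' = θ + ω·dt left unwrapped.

θ' = -2.0944 + -1.0·2.0 = -4.0944
R = v/ω = 2.0/-1.0 = -2.0000
x' = 0 + -2.0000·(sin -4.0944 − sin -2.0944) = -3.3621
y' = -1.5 − -2.0000·(cos -4.0944 − cos -2.0944) = -1.6588

(-3.3621, -1.6588, -4.0944)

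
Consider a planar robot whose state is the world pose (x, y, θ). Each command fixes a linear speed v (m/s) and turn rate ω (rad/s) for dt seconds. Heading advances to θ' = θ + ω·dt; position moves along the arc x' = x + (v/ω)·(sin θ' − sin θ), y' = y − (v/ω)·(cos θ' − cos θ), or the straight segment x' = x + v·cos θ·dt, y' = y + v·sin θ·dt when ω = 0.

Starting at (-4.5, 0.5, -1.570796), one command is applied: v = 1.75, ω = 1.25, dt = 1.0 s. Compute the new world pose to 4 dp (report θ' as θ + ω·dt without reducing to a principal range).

(-3.5415, -0.8286, -0.3208)

θ' = -1.5708 + 1.25·1.0 = -0.3208
R = v/ω = 1.75/1.25 = 1.4000
x' = -4.5 + 1.4000·(sin -0.3208 − sin -1.5708) = -3.5415
y' = 0.5 − 1.4000·(cos -0.3208 − cos -1.5708) = -0.8286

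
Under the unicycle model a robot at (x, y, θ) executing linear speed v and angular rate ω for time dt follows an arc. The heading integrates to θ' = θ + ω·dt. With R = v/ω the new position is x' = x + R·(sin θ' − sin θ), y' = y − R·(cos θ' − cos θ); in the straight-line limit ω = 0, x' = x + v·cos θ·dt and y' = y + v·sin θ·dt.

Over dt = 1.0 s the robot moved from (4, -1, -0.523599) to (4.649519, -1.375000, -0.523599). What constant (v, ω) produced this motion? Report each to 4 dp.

v = 0.7500, ω = 0.0000

Δθ = -0.523599 − -0.523599 = 0.000000
ω = Δθ/dt = 0.000000/1.0 = 0.0000
ω = 0 → v = (Δx·cos θ + Δy·sin θ)/dt = 0.7500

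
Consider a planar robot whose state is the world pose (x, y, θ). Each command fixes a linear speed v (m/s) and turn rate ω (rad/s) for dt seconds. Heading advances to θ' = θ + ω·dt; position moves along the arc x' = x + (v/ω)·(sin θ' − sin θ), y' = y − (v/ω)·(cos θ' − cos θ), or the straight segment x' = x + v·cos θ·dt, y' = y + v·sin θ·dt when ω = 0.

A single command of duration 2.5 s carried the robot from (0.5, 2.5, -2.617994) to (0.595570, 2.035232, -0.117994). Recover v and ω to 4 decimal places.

v = 0.2500, ω = 1.0000

Δθ = -0.117994 − -2.617994 = 2.500000
ω = Δθ/dt = 2.500000/2.5 = 1.0000
R = −Δy/(cos θ' − cos θ) = 0.2500
v = R·ω = 0.2500·1.0000 = 0.2500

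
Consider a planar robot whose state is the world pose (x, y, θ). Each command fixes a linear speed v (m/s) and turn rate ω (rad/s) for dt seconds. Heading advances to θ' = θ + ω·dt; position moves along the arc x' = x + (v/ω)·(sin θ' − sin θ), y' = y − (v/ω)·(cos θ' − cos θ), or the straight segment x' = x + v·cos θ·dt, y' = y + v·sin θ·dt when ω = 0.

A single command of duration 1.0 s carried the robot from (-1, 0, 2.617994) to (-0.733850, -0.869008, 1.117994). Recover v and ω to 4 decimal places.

v = -1.0000, ω = -1.5000

Δθ = 1.117994 − 2.617994 = -1.500000
ω = Δθ/dt = -1.500000/1.0 = -1.5000
R = −Δy/(cos θ' − cos θ) = 0.6667
v = R·ω = 0.6667·-1.5000 = -1.0000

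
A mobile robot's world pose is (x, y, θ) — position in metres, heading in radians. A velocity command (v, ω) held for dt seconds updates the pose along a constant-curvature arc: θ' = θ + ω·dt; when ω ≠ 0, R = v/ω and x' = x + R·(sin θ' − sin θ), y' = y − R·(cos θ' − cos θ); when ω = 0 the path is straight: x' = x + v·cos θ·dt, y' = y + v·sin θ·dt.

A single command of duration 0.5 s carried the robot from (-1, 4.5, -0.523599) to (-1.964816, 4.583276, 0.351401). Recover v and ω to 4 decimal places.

v = -2.0000, ω = 1.7500

Δθ = 0.351401 − -0.523599 = 0.875000
ω = Δθ/dt = 0.875000/0.5 = 1.7500
R = Δx/(sin θ' − sin θ) = -1.1429
v = R·ω = -1.1429·1.7500 = -2.0000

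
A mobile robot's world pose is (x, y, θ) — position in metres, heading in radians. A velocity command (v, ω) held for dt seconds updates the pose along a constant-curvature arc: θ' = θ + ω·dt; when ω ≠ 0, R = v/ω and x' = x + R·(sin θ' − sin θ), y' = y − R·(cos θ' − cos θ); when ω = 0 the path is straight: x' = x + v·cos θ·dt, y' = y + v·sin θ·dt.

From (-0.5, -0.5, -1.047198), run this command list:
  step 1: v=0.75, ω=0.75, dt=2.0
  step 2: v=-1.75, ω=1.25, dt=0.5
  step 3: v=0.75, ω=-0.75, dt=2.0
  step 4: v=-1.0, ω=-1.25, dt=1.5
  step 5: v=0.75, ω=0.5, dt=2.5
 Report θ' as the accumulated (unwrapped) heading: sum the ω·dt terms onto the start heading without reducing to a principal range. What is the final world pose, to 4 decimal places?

(1.0255, -1.5418, -1.0472)

step 1: θ'=0.4528 (R=1.0000) → pose (0.8035, -0.8992, 0.4528)
step 2: θ'=1.0778 (R=-1.4000) → pose (0.1827, -1.4956, 1.0778)
step 3: θ'=-0.4222 (R=-1.0000) → pose (1.4734, -1.0566, -0.4222)
step 4: θ'=-2.2972 (R=0.8000) → pose (1.2032, 0.2045, -2.2972)
step 5: θ'=-1.0472 (R=1.5000) → pose (1.0255, -1.5418, -1.0472)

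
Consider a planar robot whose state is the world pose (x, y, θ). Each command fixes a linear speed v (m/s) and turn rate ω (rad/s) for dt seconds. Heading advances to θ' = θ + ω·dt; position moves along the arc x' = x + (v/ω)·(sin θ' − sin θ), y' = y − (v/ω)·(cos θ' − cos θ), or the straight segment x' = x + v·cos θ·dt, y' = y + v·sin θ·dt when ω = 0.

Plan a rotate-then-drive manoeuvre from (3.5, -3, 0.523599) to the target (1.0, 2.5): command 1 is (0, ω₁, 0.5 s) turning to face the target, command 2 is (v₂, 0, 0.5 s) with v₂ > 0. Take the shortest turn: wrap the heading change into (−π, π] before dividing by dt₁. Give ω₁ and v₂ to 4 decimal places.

ω₁ = 2.9476, v₂ = 12.0830

heading to target = atan2(2.5−-3, 1−3.5) = 1.9974
Δθ = wrap(1.9974 − 0.5236) = 1.4738; ω₁ = Δθ/dt₁ = 2.9476
distance = √((1−3.5)² + (2.5−-3)²) = 6.0415; v₂ = distance/dt₂ = 12.0830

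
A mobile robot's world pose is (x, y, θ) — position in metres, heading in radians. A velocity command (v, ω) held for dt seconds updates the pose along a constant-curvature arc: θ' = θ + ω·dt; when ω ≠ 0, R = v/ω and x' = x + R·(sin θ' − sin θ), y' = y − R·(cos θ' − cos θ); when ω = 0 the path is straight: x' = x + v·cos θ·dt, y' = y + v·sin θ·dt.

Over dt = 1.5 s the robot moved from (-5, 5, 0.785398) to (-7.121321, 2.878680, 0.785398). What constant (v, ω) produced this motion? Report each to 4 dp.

v = -2.0000, ω = 0.0000

Δθ = 0.785398 − 0.785398 = 0.000000
ω = Δθ/dt = 0.000000/1.5 = 0.0000
ω = 0 → v = (Δx·cos θ + Δy·sin θ)/dt = -2.0000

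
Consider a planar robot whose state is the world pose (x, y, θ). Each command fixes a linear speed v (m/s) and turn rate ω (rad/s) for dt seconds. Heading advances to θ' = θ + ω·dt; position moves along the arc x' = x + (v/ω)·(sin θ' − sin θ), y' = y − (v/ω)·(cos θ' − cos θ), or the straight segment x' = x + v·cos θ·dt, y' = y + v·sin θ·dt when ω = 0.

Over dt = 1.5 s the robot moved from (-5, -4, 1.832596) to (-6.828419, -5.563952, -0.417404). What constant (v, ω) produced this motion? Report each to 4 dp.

Δθ = -0.417404 − 1.832596 = -2.250000
ω = Δθ/dt = -2.250000/1.5 = -1.5000
R = Δx/(sin θ' − sin θ) = 1.3333
v = R·ω = 1.3333·-1.5000 = -2.0000

v = -2.0000, ω = -1.5000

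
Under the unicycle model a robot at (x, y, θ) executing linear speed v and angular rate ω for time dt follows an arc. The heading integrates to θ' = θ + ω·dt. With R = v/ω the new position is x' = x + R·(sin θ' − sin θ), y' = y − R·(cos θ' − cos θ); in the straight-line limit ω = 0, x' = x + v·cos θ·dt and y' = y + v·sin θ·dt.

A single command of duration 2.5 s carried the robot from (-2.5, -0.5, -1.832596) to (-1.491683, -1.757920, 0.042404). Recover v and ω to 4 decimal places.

Δθ = 0.042404 − -1.832596 = 1.875000
ω = Δθ/dt = 1.875000/2.5 = 0.7500
R = −Δy/(cos θ' − cos θ) = 1.0000
v = R·ω = 1.0000·0.7500 = 0.7500

v = 0.7500, ω = 0.7500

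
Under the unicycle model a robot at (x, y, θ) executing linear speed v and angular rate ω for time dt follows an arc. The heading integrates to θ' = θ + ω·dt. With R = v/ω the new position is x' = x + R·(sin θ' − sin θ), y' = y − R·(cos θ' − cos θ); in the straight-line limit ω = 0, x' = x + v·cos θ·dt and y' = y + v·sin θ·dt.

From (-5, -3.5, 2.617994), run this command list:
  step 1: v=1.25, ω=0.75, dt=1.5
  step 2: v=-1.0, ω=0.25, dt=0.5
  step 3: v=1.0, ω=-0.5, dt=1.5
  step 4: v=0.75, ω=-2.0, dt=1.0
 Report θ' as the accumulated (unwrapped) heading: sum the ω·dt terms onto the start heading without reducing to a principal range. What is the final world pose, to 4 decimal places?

(-8.0867, -3.2266, 1.1180)

step 1: θ'=3.7430 (R=1.6667) → pose (-6.7763, -3.5691, 3.7430)
step 2: θ'=3.8680 (R=-4.0000) → pose (-6.3828, -3.2612, 3.8680)
step 3: θ'=3.1180 (R=-2.0000) → pose (-7.7584, -3.7655, 3.1180)
step 4: θ'=1.1180 (R=-0.3750) → pose (-8.0867, -3.2266, 1.1180)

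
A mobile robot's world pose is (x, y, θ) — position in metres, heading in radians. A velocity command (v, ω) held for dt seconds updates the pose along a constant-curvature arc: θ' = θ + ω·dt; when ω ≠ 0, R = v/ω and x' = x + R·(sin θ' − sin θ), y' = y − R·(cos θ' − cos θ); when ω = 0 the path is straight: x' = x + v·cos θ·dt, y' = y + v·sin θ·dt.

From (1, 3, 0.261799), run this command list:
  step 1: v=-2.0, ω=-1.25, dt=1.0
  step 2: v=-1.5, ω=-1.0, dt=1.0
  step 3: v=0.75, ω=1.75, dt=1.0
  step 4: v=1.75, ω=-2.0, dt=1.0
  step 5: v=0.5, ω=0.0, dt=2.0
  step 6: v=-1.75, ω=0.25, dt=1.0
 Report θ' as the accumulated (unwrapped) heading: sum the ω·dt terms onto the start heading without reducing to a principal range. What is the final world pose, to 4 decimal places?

step 1: θ'=-0.9882 (R=1.6000) → pose (-0.7502, 3.6652, -0.9882)
step 2: θ'=-1.9882 (R=1.5000) → pose (-0.8688, 5.0985, -1.9882)
step 3: θ'=-0.2382 (R=0.4286) → pose (-0.5782, 4.5083, -0.2382)
step 4: θ'=-2.2382 (R=-0.8750) → pose (-0.0974, 3.1165, -2.2382)
step 5: θ'=-2.2382 (straight) → pose (-0.7163, 2.3310, -2.2382)
step 6: θ'=-1.9882 (R=-7.0000) → pose (0.1847, 3.8260, -1.9882)

(0.1847, 3.8260, -1.9882)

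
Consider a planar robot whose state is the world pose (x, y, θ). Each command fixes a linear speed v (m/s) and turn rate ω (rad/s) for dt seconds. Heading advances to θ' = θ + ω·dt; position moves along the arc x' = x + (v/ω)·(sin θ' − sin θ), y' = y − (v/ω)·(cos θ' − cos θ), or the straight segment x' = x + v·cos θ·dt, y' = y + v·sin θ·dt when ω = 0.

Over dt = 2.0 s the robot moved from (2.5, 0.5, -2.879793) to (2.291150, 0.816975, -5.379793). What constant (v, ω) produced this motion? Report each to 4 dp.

v = 0.2500, ω = -1.2500

Δθ = -5.379793 − -2.879793 = -2.500000
ω = Δθ/dt = -2.500000/2.0 = -1.2500
R = −Δy/(cos θ' − cos θ) = -0.2000
v = R·ω = -0.2000·-1.2500 = 0.2500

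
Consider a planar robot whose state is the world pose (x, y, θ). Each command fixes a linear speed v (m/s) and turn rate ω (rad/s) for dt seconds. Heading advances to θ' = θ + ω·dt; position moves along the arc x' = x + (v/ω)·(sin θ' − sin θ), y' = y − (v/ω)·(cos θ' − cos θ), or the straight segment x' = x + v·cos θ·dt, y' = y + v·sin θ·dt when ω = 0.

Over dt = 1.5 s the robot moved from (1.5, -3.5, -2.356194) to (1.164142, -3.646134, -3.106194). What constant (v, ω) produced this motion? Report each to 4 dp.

v = 0.2500, ω = -0.5000

Δθ = -3.106194 − -2.356194 = -0.750000
ω = Δθ/dt = -0.750000/1.5 = -0.5000
R = Δx/(sin θ' − sin θ) = -0.5000
v = R·ω = -0.5000·-0.5000 = 0.2500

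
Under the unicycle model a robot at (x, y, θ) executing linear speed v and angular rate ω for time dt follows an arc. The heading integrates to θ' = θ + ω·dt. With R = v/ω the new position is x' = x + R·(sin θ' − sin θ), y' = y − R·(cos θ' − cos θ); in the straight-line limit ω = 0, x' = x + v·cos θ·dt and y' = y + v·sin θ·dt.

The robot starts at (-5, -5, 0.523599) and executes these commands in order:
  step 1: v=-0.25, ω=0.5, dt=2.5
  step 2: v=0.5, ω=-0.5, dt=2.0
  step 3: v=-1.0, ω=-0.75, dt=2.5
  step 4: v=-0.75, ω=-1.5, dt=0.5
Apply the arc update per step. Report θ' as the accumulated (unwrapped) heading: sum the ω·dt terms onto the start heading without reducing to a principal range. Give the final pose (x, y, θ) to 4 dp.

(-7.1142, -3.9015, -1.8514)

step 1: θ'=1.7736 (R=-0.5000) → pose (-5.2398, -5.5337, 1.7736)
step 2: θ'=0.7736 (R=-1.0000) → pose (-4.9590, -4.6169, 0.7736)
step 3: θ'=-1.1014 (R=1.3333) → pose (-7.0797, -4.2662, -1.1014)
step 4: θ'=-1.8514 (R=0.5000) → pose (-7.1142, -3.9015, -1.8514)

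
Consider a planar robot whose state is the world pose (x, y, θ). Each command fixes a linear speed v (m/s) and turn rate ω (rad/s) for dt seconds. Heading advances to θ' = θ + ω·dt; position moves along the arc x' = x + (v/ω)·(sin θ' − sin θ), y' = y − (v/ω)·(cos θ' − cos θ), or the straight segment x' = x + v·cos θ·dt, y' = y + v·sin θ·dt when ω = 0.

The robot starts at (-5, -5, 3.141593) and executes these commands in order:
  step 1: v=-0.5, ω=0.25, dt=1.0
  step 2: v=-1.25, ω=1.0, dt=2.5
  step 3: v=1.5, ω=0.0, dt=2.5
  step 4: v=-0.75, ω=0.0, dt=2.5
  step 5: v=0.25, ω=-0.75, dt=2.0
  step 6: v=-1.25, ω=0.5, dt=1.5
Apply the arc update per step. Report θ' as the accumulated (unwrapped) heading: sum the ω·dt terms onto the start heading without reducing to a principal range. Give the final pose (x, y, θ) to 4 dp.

(-2.5144, -1.8715, 5.1416)

step 1: θ'=3.3916 (R=-2.0000) → pose (-4.5052, -4.9378, 3.3916)
step 2: θ'=5.8916 (R=-1.2500) → pose (-4.3374, -2.5713, 5.8916)
step 3: θ'=5.8916 (straight) → pose (-0.8712, -4.0025, 5.8916)
step 4: θ'=5.8916 (straight) → pose (-2.6043, -3.2869, 5.8916)
step 5: θ'=4.3916 (R=-0.3333) → pose (-2.4152, -3.7001, 4.3916)
step 6: θ'=5.1416 (R=-2.5000) → pose (-2.5144, -1.8715, 5.1416)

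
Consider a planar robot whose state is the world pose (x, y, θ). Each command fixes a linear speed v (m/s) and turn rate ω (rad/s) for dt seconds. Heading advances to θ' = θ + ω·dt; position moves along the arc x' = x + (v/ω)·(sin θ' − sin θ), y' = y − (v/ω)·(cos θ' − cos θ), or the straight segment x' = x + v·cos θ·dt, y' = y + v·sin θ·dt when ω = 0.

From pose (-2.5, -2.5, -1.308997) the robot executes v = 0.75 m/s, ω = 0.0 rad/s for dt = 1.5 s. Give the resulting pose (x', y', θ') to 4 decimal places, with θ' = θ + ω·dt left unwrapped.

θ' = -1.3090 + 0.0·1.5 = -1.3090
ω = 0 → straight: x' = -2.5 + 0.75·cos(-1.3090)·1.5 = -2.2088
y' = -2.5 + 0.75·sin(-1.3090)·1.5 = -3.5867

(-2.2088, -3.5867, -1.3090)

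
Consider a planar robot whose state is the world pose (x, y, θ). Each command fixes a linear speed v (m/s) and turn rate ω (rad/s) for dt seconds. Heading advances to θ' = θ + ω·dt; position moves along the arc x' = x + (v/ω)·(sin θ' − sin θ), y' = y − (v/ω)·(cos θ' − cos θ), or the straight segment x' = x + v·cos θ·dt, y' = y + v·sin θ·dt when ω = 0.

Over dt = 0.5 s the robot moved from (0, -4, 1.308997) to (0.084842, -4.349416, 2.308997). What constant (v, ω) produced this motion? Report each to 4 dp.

Δθ = 2.308997 − 1.308997 = 1.000000
ω = Δθ/dt = 1.000000/0.5 = 2.0000
R = −Δy/(cos θ' − cos θ) = -0.3750
v = R·ω = -0.3750·2.0000 = -0.7500

v = -0.7500, ω = 2.0000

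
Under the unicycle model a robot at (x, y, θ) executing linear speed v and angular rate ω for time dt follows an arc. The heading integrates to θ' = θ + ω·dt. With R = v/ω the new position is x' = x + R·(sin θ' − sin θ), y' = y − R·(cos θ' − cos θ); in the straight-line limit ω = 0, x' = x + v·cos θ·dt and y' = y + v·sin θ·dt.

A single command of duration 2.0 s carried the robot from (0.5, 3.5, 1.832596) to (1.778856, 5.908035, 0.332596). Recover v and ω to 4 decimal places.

Δθ = 0.332596 − 1.832596 = -1.500000
ω = Δθ/dt = -1.500000/2.0 = -0.7500
R = −Δy/(cos θ' − cos θ) = -2.0000
v = R·ω = -2.0000·-0.7500 = 1.5000

v = 1.5000, ω = -0.7500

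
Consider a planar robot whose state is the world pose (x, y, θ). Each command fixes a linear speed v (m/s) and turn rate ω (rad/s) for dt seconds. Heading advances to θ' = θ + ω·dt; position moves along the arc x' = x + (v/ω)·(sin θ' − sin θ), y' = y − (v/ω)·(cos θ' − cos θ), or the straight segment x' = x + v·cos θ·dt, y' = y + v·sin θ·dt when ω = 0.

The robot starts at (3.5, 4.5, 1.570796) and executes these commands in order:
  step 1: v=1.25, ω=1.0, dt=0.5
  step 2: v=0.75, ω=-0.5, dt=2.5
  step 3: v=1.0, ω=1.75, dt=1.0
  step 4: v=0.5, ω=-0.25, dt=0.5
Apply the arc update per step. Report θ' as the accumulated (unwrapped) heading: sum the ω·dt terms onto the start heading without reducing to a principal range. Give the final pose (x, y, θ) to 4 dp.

step 1: θ'=2.0708 (R=1.2500) → pose (3.3470, 5.0993, 2.0708)
step 2: θ'=0.8208 (R=-1.5000) → pose (3.5658, 6.8409, 0.8208)
step 3: θ'=2.5708 (R=0.5714) → pose (3.4565, 7.7112, 2.5708)
step 4: θ'=2.4458 (R=-2.0000) → pose (3.2551, 7.8591, 2.4458)

(3.2551, 7.8591, 2.4458)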